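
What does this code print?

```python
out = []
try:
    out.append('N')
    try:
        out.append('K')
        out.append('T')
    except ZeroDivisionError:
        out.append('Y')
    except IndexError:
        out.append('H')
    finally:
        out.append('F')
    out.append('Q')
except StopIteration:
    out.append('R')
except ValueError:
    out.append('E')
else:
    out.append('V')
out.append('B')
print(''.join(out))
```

Execution trace: 'N' (try body) → 'K' (inner try body) → 'T' (inner try body, no exception) → 'F' (inner finally) → 'Q' (try body, no exception) → 'V' (else) → 'B' (after the try/except). Output: NKTFQVB

Answer: NKTFQVB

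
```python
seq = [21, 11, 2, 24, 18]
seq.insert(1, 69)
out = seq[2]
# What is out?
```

Trace:
`seq = [21, 11, 2, 24, 18]` → seq = [21, 11, 2, 24, 18]
`seq.insert(1, 69)` → seq = [21, 69, 11, 2, 24, 18]
`out = seq[2]` → out = 11
So out = 11

Answer: 11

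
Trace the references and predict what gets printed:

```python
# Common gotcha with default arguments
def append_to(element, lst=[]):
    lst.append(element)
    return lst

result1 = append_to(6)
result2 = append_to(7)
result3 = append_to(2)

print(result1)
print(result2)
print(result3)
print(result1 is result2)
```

Key concept: mutable default argument gotcha.
Step by step:
`result1 = append_to(6)` → result1 = [6]
`result2 = append_to(7)` → result1 = [6, 7] (same object as result2); result2 = [6, 7] (same object as result1)
`result3 = append_to(2)` → result1 = [6, 7, 2] (same object as result2, result3); result2 = [6, 7, 2] (same object as result1, result3); result3 = [6, 7, 2] (same object as result1, result2)
`print(result1)` → prints [6, 7, 2]
`print(result2)` → prints [6, 7, 2]
`print(result3)` → prints [6, 7, 2]
`print(result1 is result2)` → prints True

Answer:
[6, 7, 2]
[6, 7, 2]
[6, 7, 2]
True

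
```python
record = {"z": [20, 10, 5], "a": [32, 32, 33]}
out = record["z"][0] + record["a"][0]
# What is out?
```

Trace:
`record = {"z": [20, 10, 5], "a": [32, 32, 33]}` → record = {'z': [20, 10, 5], 'a': [32, 32, 33]}
`out = record["z"][0] + record["a"][0]` → out = 52
So out = 52

Answer: 52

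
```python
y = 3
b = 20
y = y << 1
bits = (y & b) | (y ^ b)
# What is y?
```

Trace:
`y = 3` → y = 3
`b = 20` → b = 20
`y = y << 1` → y = 6
`bits = (y & b) | (y ^ b)` → bits = 22
So y = 6

Answer: 6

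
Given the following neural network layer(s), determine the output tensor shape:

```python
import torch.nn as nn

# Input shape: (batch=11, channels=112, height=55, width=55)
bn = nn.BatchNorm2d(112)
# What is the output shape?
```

Input: (11, 112, 55, 55) -> Output: (11, 112, 55, 55)

Answer: (11, 112, 55, 55)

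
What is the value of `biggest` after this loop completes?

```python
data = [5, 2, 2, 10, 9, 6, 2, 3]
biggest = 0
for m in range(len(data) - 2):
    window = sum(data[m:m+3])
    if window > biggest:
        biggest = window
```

Max sum of 3-element window in [5, 2, 2, 10, 9, 6, 2, 3]
`biggest` takes the values: 0 → 9 → 14 → 21 → 25

Answer: 25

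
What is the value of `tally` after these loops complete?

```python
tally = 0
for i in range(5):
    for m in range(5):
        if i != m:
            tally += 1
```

5² - 5 (exclude diagonal)
`tally` takes the values: 0 → 1 → 2 → 3 → 4 → 5 → 6 → 7 → 8 → 9 → 10 → 11 → 12 → 13 → 14 → 15 → 16 → 17 → 18 → 19 → 20

Answer: 20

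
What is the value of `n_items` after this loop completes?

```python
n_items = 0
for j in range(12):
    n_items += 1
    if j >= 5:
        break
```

Loop breaks when j reaches 5, n_items is 6
`n_items` takes the values: 0 → 1 → 2 → 3 → 4 → 5 → 6

Answer: 6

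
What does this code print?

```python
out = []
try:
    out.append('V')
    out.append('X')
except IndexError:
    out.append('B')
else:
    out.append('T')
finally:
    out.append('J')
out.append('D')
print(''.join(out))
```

Execution trace: 'V' (try body) → 'X' (try body, no exception) → 'T' (else) → 'J' (finally) → 'D' (after the try/except). Output: VXTJD

Answer: VXTJD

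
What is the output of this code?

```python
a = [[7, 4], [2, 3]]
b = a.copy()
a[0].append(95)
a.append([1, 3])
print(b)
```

Key concept: shallow copy with nested lists.
Step by step:
`a = [[7, 4], [2, 3]]` → a = [[7, 4], [2, 3]]
`b = a.copy()` → b = [[7, 4], [2, 3]]
`a[0].append(95)` → a = [[7, 4, 95], [2, 3]]; b = [[7, 4, 95], [2, 3]]
`a.append([1, 3])` → a = [[7, 4, 95], [2, 3], [1, 3]]
`print(b)` → prints [[7, 4, 95], [2, 3]]

Answer: [[7, 4, 95], [2, 3]]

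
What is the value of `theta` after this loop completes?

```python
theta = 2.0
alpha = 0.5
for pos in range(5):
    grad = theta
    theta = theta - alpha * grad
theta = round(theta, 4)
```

Gradient descent: w = 2.0 * (1 - 0.5)^5
`theta` takes the values: 2.0 → 1.0 → 0.5 → 0.25 → 0.125 → 0.0625

Answer: 0.0625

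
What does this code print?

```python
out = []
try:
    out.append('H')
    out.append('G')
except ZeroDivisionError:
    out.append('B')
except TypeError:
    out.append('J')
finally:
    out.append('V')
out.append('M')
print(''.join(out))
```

Execution trace: 'H' (try body) → 'G' (try body, no exception) → 'V' (finally) → 'M' (after the try/except). Output: HGVM

Answer: HGVM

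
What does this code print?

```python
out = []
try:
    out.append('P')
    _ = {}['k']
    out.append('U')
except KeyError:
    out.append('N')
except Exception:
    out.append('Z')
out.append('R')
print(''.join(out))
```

Execution trace: 'P' (try body) → 'N' (except KeyError) → 'R' (after the try/except). Output: PNR

Answer: PNR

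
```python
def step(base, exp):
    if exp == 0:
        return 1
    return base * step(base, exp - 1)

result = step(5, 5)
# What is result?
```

step(5, 5) = 5 * 5 * 5 * 5 * 5 = 3125

Answer: 3125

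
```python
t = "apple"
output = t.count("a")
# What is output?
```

Trace:
`t = "apple"` → t = 'apple'
`output = t.count("a")` → output = 1
So output = 1

Answer: 1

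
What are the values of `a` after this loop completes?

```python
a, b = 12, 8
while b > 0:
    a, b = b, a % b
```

GCD of 12 and 8
`a` takes the values: 12 → 8 → 4

Answer: 4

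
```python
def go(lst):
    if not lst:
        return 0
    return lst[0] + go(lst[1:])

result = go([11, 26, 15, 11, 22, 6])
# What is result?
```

11 + 26 + 15 + 11 + 22 + 6 + 0 = 91

Answer: 91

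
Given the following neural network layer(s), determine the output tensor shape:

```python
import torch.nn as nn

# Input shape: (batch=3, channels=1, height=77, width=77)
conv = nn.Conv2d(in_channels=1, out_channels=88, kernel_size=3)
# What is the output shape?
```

Input: (3, 1, 77, 77) -> Output: (3, 88, 75, 75)

Answer: (3, 88, 75, 75)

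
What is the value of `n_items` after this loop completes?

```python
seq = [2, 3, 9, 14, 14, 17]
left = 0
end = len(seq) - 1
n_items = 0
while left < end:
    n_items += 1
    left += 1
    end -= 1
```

Iterations until pointers meet (list length 6)
`n_items` takes the values: 0 → 1 → 2 → 3

Answer: 3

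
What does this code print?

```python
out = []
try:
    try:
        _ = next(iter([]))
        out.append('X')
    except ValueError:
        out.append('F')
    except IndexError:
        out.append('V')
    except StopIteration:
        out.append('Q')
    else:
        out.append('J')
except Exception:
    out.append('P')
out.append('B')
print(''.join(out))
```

Execution trace: 'Q' (inner except StopIteration) → 'B' (after the try/except). Output: QB

Answer: QB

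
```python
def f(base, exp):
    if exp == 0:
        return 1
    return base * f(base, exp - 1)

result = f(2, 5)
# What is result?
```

f(2, 5) = 2 * 2 * 2 * 2 * 2 = 32

Answer: 32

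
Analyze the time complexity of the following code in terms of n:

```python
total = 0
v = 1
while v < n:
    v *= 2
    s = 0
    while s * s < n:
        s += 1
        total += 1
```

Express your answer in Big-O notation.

Each loop level contributes: log n × √n. Multiplying the contributions gives O(√n log n).

Answer: O(√n log n)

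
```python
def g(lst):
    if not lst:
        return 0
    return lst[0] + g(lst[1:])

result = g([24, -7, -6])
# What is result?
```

24 + (-7) + (-6) + 0 = 11

Answer: 11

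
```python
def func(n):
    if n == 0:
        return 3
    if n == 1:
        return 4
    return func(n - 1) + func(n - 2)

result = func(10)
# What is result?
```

Build up from base cases: func(0)=3, func(1)=4, func(2)=7, func(3)=11, func(4)=18, func(5)=29, func(6)=47, ..., func(10)=322

Answer: 322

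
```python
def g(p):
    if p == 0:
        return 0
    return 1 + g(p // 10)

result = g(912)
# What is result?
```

Count of digits of 912: 3

Answer: 3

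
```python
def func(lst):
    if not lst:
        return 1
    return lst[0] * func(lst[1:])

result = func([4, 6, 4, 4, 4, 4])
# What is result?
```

Product over [4, 6, 4, 4, 4, 4] = 4 * 6 * 4 * 4 * 4 * 4 = 6144

Answer: 6144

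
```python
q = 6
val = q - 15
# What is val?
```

Trace:
`q = 6` → q = 6
`val = q - 15` → val = -9
So val = -9

Answer: -9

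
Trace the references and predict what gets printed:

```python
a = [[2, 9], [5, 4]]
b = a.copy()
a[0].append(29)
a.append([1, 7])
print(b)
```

Key concept: shallow copy with nested lists.
Step by step:
`a = [[2, 9], [5, 4]]` → a = [[2, 9], [5, 4]]
`b = a.copy()` → b = [[2, 9], [5, 4]]
`a[0].append(29)` → a = [[2, 9, 29], [5, 4]]; b = [[2, 9, 29], [5, 4]]
`a.append([1, 7])` → a = [[2, 9, 29], [5, 4], [1, 7]]
`print(b)` → prints [[2, 9, 29], [5, 4]]

Answer: [[2, 9, 29], [5, 4]]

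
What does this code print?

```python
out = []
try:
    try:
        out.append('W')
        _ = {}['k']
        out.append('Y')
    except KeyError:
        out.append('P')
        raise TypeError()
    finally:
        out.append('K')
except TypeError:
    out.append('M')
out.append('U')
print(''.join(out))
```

Execution trace: 'W' (inner try body) → 'P' (inner except KeyError) → 'K' (inner finally) → 'M' (outer except TypeError) → 'U' (after the try/except). Output: WPKMU

Answer: WPKMU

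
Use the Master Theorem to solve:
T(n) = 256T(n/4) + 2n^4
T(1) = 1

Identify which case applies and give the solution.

a=256, b=4, f(n)=2n^4. log_4(256) = 4. Since c=4 = 4, Case 2 applies: T(n) = Θ(n^log_b(a) · log n) = O(n^4 log n).

Answer: O(n^4 log n) - Case 2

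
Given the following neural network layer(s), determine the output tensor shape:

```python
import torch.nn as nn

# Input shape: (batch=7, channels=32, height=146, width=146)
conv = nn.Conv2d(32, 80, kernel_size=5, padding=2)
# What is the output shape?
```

Input: (7, 32, 146, 146) -> Output: (7, 80, 146, 146)

Answer: (7, 80, 146, 146)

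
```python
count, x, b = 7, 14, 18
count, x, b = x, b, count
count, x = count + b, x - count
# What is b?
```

Trace:
`count, x, b = 7, 14, 18` → count = 7; x = 14; b = 18
`count, x, b = x, b, count` → count = 14; x = 18; b = 7
`count, x = count + b, x - count` → count = 21; x = 4
So b = 7

Answer: 7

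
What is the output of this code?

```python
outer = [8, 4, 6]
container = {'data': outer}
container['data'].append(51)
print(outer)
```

Key concept: dict holds reference to list.
Step by step:
`outer = [8, 4, 6]` → outer = [8, 4, 6]
`container = {'data': outer}` → container = {'data': [8, 4, 6]}
`container['data'].append(51)` → outer = [8, 4, 6, 51]; container = {'data': [8, 4, 6, 51]}
`print(outer)` → prints [8, 4, 6, 51]

Answer: [8, 4, 6, 51]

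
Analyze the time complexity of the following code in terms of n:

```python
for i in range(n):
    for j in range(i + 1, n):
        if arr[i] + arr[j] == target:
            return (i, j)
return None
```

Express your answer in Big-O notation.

This is Two sum brute force. Time complexity: O(n²).

Answer: O(n²)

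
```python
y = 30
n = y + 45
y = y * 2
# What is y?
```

Trace:
`y = 30` → y = 30
`n = y + 45` → n = 75
`y = y * 2` → y = 60
So y = 60

Answer: 60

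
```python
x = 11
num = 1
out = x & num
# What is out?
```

Trace:
`x = 11` → x = 11
`num = 1` → num = 1
`out = x & num` → out = 1
So out = 1

Answer: 1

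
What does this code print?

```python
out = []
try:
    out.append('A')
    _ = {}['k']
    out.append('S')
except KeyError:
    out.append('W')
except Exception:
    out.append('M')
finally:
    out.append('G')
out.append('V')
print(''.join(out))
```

Execution trace: 'A' (try body) → 'W' (except KeyError) → 'G' (finally) → 'V' (after the try/except). Output: AWGV

Answer: AWGV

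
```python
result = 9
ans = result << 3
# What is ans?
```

Trace:
`result = 9` → result = 9
`ans = result << 3` → ans = 72
So ans = 72

Answer: 72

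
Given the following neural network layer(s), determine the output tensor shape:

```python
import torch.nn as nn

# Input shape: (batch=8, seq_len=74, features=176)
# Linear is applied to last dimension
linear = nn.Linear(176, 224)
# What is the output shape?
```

Input: (8, 74, 176) -> Output: (8, 74, 224)

Answer: (8, 74, 224)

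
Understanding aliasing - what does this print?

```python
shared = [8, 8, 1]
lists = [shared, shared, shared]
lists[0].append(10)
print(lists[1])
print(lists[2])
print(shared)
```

Key concept: list of same reference.
Step by step:
`shared = [8, 8, 1]` → shared = [8, 8, 1]
`lists = [shared, shared, shared]` → lists = [[8, 8, 1], [8, 8, 1], [8, 8, 1]]
`lists[0].append(10)` → shared = [8, 8, 1, 10]; lists = [[8, 8, 1, 10], [8, 8, 1, 10], [8, 8, 1, 10]]
`print(lists[1])` → prints [8, 8, 1, 10]
`print(lists[2])` → prints [8, 8, 1, 10]
`print(shared)` → prints [8, 8, 1, 10]

Answer:
[8, 8, 1, 10]
[8, 8, 1, 10]
[8, 8, 1, 10]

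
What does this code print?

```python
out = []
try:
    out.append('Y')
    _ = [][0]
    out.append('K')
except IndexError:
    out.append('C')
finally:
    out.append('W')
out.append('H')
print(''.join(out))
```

Execution trace: 'Y' (try body) → 'C' (except IndexError) → 'W' (finally) → 'H' (after the try/except). Output: YCWH

Answer: YCWH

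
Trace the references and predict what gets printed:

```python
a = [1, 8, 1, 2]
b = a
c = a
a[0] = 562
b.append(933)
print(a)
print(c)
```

Key concept: multiple aliases.
Step by step:
`a = [1, 8, 1, 2]` → a = [1, 8, 1, 2]
`b = a` → b = [1, 8, 1, 2] (same object as a)
`c = a` → c = [1, 8, 1, 2] (same object as a, b)
`a[0] = 562` → a = [562, 8, 1, 2] (same object as b, c); b = [562, 8, 1, 2] (same object as a, c); c = [562, 8, 1, 2] (same object as a, b)
`b.append(933)` → a = [562, 8, 1, 2, 933] (same object as b, c); b = [562, 8, 1, 2, 933] (same object as a, c); c = [562, 8, 1, 2, 933] (same object as a, b)
`print(a)` → prints [562, 8, 1, 2, 933]
`print(c)` → prints [562, 8, 1, 2, 933]

Answer:
[562, 8, 1, 2, 933]
[562, 8, 1, 2, 933]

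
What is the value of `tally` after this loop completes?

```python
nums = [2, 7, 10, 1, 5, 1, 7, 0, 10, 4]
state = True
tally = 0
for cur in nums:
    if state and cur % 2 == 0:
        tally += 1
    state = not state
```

Count even values at even positions
`tally` takes the values: 0 → 1 → 2 → 3

Answer: 3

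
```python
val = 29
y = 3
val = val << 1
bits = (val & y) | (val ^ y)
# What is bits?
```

Trace:
`val = 29` → val = 29
`y = 3` → y = 3
`val = val << 1` → val = 58
`bits = (val & y) | (val ^ y)` → bits = 59
So bits = 59

Answer: 59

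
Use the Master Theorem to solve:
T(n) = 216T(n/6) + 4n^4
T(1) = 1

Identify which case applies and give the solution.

a=216, b=6, f(n)=4n^4. log_6(216) = 3. Since c=4 > 3 and the regularity condition holds (216(n/6)^4 = (216/6^4)n^4 with 216/6^4 < 1), Case 3 applies: T(n) = Θ(f(n)) = O(n^4).

Answer: O(n^4) - Case 3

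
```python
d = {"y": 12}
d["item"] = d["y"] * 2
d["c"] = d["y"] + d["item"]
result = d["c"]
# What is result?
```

Trace:
`d = {"y": 12}` → d = {'y': 12}
`d["item"] = d["y"] * 2` → d = {'y': 12, 'item': 24}
`d["c"] = d["y"] + d["item"]` → d = {'y': 12, 'item': 24, 'c': 36}
`result = d["c"]` → result = 36
So result = 36

Answer: 36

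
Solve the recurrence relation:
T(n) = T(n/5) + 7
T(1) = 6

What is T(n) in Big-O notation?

Each step divides n by 5 and adds 7. After log_5(n) steps we reach T(1)=6. So T(n) = 7·log_5(n) + 6 = O(log n).

Answer: O(log n)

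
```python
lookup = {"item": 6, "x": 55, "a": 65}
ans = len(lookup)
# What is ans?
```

Trace:
`lookup = {"item": 6, "x": 55, "a": 65}` → lookup = {'item': 6, 'x': 55, 'a': 65}
`ans = len(lookup)` → ans = 3
So ans = 3

Answer: 3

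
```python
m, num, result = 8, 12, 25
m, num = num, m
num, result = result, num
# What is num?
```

Trace:
`m, num, result = 8, 12, 25` → m = 8; num = 12; result = 25
`m, num = num, m` → m = 12; num = 8
`num, result = result, num` → num = 25; result = 8
So num = 25

Answer: 25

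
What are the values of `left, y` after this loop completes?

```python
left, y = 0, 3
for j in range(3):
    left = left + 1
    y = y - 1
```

left goes 0→3, y goes 3→0
`left, y` takes the values: (0, 3) → (1, 3) → (1, 2) → (2, 2) → (2, 1) → (3, 1) → (3, 0)

Answer: 3, 0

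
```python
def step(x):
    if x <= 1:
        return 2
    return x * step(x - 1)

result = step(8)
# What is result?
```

step(8) = 8 * 7 * 6 * 5 * 4 * 3 * 2 * 2 = 80640

Answer: 80640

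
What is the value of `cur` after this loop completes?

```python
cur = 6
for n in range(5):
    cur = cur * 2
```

Multiply by 2, 5 times: 6 * 2^5 = 192
`cur` takes the values: 6 → 12 → 24 → 48 → 96 → 192

Answer: 192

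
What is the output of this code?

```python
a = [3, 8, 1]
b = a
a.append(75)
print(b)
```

Key concept: basic list aliasing.
Step by step:
`a = [3, 8, 1]` → a = [3, 8, 1]
`b = a` → b = [3, 8, 1] (same object as a)
`a.append(75)` → a = [3, 8, 1, 75] (same object as b); b = [3, 8, 1, 75] (same object as a)
`print(b)` → prints [3, 8, 1, 75]

Answer: [3, 8, 1, 75]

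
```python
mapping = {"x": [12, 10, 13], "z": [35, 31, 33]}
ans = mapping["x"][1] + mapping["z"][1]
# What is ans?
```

Trace:
`mapping = {"x": [12, 10, 13], "z": [35, 31, 33]}` → mapping = {'x': [12, 10, 13], 'z': [35, 31, 33]}
`ans = mapping["x"][1] + mapping["z"][1]` → ans = 41
So ans = 41

Answer: 41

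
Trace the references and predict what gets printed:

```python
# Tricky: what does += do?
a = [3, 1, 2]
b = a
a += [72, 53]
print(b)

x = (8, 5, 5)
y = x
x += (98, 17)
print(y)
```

Key concept: += behavior differs for mutable vs immutable.
Step by step:
`a = [3, 1, 2]` → a = [3, 1, 2]
`b = a` → b = [3, 1, 2] (same object as a)
`a += [72, 53]` → a = [3, 1, 2, 72, 53] (same object as b); b = [3, 1, 2, 72, 53] (same object as a)
`print(b)` → prints [3, 1, 2, 72, 53]
`x = (8, 5, 5)` → x = (8, 5, 5)
`y = x` → y = (8, 5, 5)
`x += (98, 17)` → x = (8, 5, 5, 98, 17)
`print(y)` → prints (8, 5, 5)

Answer:
[3, 1, 2, 72, 53]
(8, 5, 5)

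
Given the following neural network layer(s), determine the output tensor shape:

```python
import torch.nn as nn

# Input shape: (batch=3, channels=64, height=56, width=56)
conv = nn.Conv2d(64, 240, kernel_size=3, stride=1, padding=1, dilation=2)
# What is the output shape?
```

Input: (3, 64, 56, 56) -> Output: (3, 240, 54, 54)

Answer: (3, 240, 54, 54)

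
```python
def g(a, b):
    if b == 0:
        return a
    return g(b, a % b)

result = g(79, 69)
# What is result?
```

g(79, 69) -> g(69, 10) -> g(10, 9) -> g(9, 1) -> g(1, 0) -> 1

Answer: 1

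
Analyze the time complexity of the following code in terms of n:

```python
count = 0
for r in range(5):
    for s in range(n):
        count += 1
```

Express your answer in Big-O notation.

Each loop level contributes: 1 × n. Multiplying the contributions gives O(n).

Answer: O(n)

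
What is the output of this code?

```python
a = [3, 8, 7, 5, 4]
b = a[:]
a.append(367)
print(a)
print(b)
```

Key concept: slice [:] creates copy.
Step by step:
`a = [3, 8, 7, 5, 4]` → a = [3, 8, 7, 5, 4]
`b = a[:]` → b = [3, 8, 7, 5, 4]
`a.append(367)` → a = [3, 8, 7, 5, 4, 367]
`print(a)` → prints [3, 8, 7, 5, 4, 367]
`print(b)` → prints [3, 8, 7, 5, 4]

Answer:
[3, 8, 7, 5, 4, 367]
[3, 8, 7, 5, 4]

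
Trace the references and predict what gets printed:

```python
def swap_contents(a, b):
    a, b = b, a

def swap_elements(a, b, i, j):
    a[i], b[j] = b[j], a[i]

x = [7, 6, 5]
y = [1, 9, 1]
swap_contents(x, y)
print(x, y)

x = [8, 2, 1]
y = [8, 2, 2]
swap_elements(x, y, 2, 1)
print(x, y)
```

Key concept: parameter rebinding vs mutation.
Step by step:
`x = [7, 6, 5]` → x = [7, 6, 5]
`y = [1, 9, 1]` → y = [1, 9, 1]
`swap_contents(x, y)` → no visible change to tracked variables
`print(x, y)` → prints [7, 6, 5] [1, 9, 1]
`x = [8, 2, 1]` → x = [8, 2, 1]
`y = [8, 2, 2]` → y = [8, 2, 2]
`swap_elements(x, y, 2, 1)` → x = [8, 2, 2]; y = [8, 1, 2]
`print(x, y)` → prints [8, 2, 2] [8, 1, 2]

Answer:
[7, 6, 5] [1, 9, 1]
[8, 2, 2] [8, 1, 2]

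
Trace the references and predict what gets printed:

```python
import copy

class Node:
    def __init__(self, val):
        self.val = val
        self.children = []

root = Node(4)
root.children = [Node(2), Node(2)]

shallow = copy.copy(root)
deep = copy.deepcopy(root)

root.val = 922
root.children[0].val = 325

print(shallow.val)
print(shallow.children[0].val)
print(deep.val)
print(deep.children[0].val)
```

Key concept: deep copy with custom objects.
Step by step:
`root = Node(4)` → root = Node(val=4, children=[])
`root.children = [Node(2), Node(2)]` → root = Node(val=4, children=[Node(val=2, children=[]), Node(val=2, children=[])])
`shallow = copy.copy(root)` → shallow = Node(val=4, children=[Node(val=2, children=[]), Node(val=2, children=[])])
`deep = copy.deepcopy(root)` → deep = Node(val=4, children=[Node(val=2, children=[]), Node(val=2, children=[])])
`root.val = 922` → root = Node(val=922, children=[Node(val=2, children=[]), Node(val=2, children=[])])
`root.children[0].val = 325` → root = Node(val=922, children=[Node(val=325, children=[]), Node(val=2, children=[])]); shallow = Node(val=4, children=[Node(val=325, children=[]), Node(val=2, children=[])])
`print(shallow.val)` → prints 4
`print(shallow.children[0].val)` → prints 325
`print(deep.val)` → prints 4
`print(deep.children[0].val)` → prints 2

Answer:
4
325
4
2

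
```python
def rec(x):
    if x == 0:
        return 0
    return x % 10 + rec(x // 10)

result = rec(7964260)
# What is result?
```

Sum of digits of 7964260: 0 + 6 + 2 + 4 + 6 + 9 + 7 = 34

Answer: 34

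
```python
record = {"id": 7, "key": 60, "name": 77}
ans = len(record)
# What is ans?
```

Trace:
`record = {"id": 7, "key": 60, "name": 77}` → record = {'id': 7, 'key': 60, 'name': 77}
`ans = len(record)` → ans = 3
So ans = 3

Answer: 3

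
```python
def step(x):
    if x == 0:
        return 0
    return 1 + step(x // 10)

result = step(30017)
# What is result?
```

Count of digits of 30017: 5

Answer: 5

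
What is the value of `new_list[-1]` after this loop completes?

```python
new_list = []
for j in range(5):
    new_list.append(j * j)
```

Last element of squares 0 to 4
`new_list` takes the values: [] → [0] → [0, 1] → [0, 1, 4] → [0, 1, 4, 9] → [0, 1, 4, 9, 16]
So `new_list[-1]` = 16

Answer: 16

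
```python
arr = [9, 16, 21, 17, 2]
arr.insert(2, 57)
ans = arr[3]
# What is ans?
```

Trace:
`arr = [9, 16, 21, 17, 2]` → arr = [9, 16, 21, 17, 2]
`arr.insert(2, 57)` → arr = [9, 16, 57, 21, 17, 2]
`ans = arr[3]` → ans = 21
So ans = 21

Answer: 21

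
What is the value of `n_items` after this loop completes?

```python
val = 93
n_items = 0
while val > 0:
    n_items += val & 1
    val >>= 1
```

Count set bits in 93 (binary: 0b1011101)
`n_items` takes the values: 0 → 1 → 2 → 3 → 4 → 5

Answer: 5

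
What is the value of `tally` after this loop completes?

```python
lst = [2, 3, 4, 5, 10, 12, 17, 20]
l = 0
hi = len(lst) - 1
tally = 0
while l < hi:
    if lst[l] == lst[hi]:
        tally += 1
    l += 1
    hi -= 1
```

Count matching pairs from ends
`tally` takes the values: 0

Answer: 0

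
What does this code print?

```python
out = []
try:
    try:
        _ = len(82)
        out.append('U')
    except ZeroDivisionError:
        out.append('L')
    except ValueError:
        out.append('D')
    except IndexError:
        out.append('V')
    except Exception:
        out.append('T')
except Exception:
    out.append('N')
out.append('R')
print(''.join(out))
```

Execution trace: 'T' (inner except Exception) → 'R' (after the try/except). Output: TR

Answer: TR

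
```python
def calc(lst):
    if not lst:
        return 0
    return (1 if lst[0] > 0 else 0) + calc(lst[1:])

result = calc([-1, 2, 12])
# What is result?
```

Count of positive elements in [-1, 2, 12] = 2

Answer: 2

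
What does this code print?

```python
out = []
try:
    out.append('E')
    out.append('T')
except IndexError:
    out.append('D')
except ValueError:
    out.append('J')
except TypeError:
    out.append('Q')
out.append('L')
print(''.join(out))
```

Execution trace: 'E' (try body) → 'T' (try body, no exception) → 'L' (after the try/except). Output: ETL

Answer: ETL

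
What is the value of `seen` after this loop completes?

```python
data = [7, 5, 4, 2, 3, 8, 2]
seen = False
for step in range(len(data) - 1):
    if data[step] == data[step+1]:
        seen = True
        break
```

Check consecutive duplicates in [7, 5, 4, 2, 3, 8, 2]
`seen` takes the values: False

Answer: False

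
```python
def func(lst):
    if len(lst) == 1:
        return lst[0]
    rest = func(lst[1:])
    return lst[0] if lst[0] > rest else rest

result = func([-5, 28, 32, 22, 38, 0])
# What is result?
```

Recursive max over [-5, 28, 32, 22, 38, 0] = 38

Answer: 38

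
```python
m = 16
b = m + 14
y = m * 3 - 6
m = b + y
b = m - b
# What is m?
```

Trace:
`m = 16` → m = 16
`b = m + 14` → b = 30
`y = m * 3 - 6` → y = 42
`m = b + y` → m = 72
`b = m - b` → b = 42
So m = 72

Answer: 72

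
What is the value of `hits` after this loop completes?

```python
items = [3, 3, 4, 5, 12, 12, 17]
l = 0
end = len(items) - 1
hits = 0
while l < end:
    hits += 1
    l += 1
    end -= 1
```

Iterations until pointers meet (list length 7)
`hits` takes the values: 0 → 1 → 2 → 3

Answer: 3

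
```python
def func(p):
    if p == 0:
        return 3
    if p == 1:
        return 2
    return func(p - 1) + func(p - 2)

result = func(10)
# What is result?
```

Build up from base cases: func(0)=3, func(1)=2, func(2)=5, func(3)=7, func(4)=12, func(5)=19, func(6)=31, ..., func(10)=212

Answer: 212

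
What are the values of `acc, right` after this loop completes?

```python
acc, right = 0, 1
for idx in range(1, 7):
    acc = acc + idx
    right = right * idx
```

Sum and factorial of 1 to 6
`acc, right` takes the values: (0, 1) → (1, 1) → (3, 1) → (3, 2) → (6, 2) → (6, 6) → (10, 6) → (10, 24) → (15, 24) → (15, 120) → (21, 120) → (21, 720)

Answer: 21, 720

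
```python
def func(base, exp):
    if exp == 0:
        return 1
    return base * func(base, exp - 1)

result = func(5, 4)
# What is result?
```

func(5, 4) = 5 * 5 * 5 * 5 = 625

Answer: 625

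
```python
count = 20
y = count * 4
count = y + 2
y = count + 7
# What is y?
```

Trace:
`count = 20` → count = 20
`y = count * 4` → y = 80
`count = y + 2` → count = 82
`y = count + 7` → y = 89
So y = 89

Answer: 89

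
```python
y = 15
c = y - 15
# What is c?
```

Trace:
`y = 15` → y = 15
`c = y - 15` → c = 0
So c = 0

Answer: 0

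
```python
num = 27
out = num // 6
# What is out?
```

Trace:
`num = 27` → num = 27
`out = num // 6` → out = 4
So out = 4

Answer: 4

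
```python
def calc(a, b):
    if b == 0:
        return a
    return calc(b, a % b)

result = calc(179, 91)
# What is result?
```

calc(179, 91) -> calc(91, 88) -> calc(88, 3) -> calc(3, 1) -> calc(1, 0) -> 1

Answer: 1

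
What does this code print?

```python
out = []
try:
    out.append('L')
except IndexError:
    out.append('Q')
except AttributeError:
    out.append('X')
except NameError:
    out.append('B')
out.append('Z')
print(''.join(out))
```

Execution trace: 'L' (try body, no exception) → 'Z' (after the try/except). Output: LZ

Answer: LZ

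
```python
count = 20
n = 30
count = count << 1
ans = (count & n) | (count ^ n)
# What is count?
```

Trace:
`count = 20` → count = 20
`n = 30` → n = 30
`count = count << 1` → count = 40
`ans = (count & n) | (count ^ n)` → ans = 62
So count = 40

Answer: 40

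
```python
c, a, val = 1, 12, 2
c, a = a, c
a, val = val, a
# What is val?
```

Trace:
`c, a, val = 1, 12, 2` → c = 1; a = 12; val = 2
`c, a = a, c` → c = 12; a = 1
`a, val = val, a` → a = 2; val = 1
So val = 1

Answer: 1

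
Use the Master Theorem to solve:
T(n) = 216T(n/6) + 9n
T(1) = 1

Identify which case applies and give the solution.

a=216, b=6, f(n)=9n. log_6(216) = 3. Since c=1 < 3, Case 1 applies: T(n) = Θ(n^log_b(a)) = O(n^3).

Answer: O(n^3) - Case 1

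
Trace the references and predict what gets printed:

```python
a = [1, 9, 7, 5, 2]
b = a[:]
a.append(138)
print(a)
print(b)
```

Key concept: slice [:] creates copy.
Step by step:
`a = [1, 9, 7, 5, 2]` → a = [1, 9, 7, 5, 2]
`b = a[:]` → b = [1, 9, 7, 5, 2]
`a.append(138)` → a = [1, 9, 7, 5, 2, 138]
`print(a)` → prints [1, 9, 7, 5, 2, 138]
`print(b)` → prints [1, 9, 7, 5, 2]

Answer:
[1, 9, 7, 5, 2, 138]
[1, 9, 7, 5, 2]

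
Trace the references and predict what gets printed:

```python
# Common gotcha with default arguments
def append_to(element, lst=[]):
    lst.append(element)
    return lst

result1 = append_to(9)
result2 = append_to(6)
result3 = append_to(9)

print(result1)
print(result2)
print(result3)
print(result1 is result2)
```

Key concept: mutable default argument gotcha.
Step by step:
`result1 = append_to(9)` → result1 = [9]
`result2 = append_to(6)` → result1 = [9, 6] (same object as result2); result2 = [9, 6] (same object as result1)
`result3 = append_to(9)` → result1 = [9, 6, 9] (same object as result2, result3); result2 = [9, 6, 9] (same object as result1, result3); result3 = [9, 6, 9] (same object as result1, result2)
`print(result1)` → prints [9, 6, 9]
`print(result2)` → prints [9, 6, 9]
`print(result3)` → prints [9, 6, 9]
`print(result1 is result2)` → prints True

Answer:
[9, 6, 9]
[9, 6, 9]
[9, 6, 9]
True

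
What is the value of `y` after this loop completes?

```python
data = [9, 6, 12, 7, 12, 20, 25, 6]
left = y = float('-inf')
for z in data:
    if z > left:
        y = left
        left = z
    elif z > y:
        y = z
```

Second largest (with repeats) in [9, 6, 12, 7, 12, 20, 25, 6]
`y` takes the values: -inf → 6 → 9 → 12 → 20

Answer: 20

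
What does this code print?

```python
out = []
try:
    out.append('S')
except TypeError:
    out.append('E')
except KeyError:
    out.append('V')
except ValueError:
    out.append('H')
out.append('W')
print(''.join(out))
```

Execution trace: 'S' (try body, no exception) → 'W' (after the try/except). Output: SW

Answer: SW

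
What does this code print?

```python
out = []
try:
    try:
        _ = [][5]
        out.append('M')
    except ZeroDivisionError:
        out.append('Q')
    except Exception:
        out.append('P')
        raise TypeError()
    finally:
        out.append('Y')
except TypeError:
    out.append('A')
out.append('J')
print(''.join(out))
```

Execution trace: 'P' (inner except Exception) → 'Y' (inner finally) → 'A' (outer except TypeError) → 'J' (after the try/except). Output: PYAJ

Answer: PYAJ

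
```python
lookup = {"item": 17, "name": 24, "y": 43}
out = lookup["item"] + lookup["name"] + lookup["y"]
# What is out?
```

Trace:
`lookup = {"item": 17, "name": 24, "y": 43}` → lookup = {'item': 17, 'name': 24, 'y': 43}
`out = lookup["item"] + lookup["name"] + lookup["y"]` → out = 84
So out = 84

Answer: 84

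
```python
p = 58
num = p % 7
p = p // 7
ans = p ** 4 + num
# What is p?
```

Trace:
`p = 58` → p = 58
`num = p % 7` → num = 2
`p = p // 7` → p = 8
`ans = p ** 4 + num` → ans = 4098
So p = 8

Answer: 8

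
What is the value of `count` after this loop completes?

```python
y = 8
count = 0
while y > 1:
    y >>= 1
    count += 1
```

Count right shifts until 1
`count` takes the values: 0 → 1 → 2 → 3

Answer: 3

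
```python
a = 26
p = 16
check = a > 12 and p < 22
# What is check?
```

Trace:
`a = 26` → a = 26
`p = 16` → p = 16
`check = a > 12 and p < 22` → check = True
So check = True

Answer: True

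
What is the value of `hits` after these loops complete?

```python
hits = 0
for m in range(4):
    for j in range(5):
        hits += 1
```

4 * 5 = 20
`hits` takes the values: 0 → 1 → 2 → 3 → 4 → 5 → 6 → 7 → 8 → 9 → 10 → 11 → 12 → 13 → 14 → 15 → 16 → 17 → 18 → 19 → 20

Answer: 20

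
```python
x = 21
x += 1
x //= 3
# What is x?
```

Trace:
`x = 21` → x = 21
`x += 1` → x = 22
`x //= 3` → x = 7
So x = 7

Answer: 7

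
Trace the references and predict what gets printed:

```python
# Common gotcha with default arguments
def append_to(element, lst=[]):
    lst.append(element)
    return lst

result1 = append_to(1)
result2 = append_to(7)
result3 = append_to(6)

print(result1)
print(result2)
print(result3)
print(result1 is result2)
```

Key concept: mutable default argument gotcha.
Step by step:
`result1 = append_to(1)` → result1 = [1]
`result2 = append_to(7)` → result1 = [1, 7] (same object as result2); result2 = [1, 7] (same object as result1)
`result3 = append_to(6)` → result1 = [1, 7, 6] (same object as result2, result3); result2 = [1, 7, 6] (same object as result1, result3); result3 = [1, 7, 6] (same object as result1, result2)
`print(result1)` → prints [1, 7, 6]
`print(result2)` → prints [1, 7, 6]
`print(result3)` → prints [1, 7, 6]
`print(result1 is result2)` → prints True

Answer:
[1, 7, 6]
[1, 7, 6]
[1, 7, 6]
True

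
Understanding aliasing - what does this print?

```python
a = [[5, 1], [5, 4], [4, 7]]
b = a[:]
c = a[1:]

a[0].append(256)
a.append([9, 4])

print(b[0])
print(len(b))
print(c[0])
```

Key concept: slice with nested mutation.
Step by step:
`a = [[5, 1], [5, 4], [4, 7]]` → a = [[5, 1], [5, 4], [4, 7]]
`b = a[:]` → b = [[5, 1], [5, 4], [4, 7]]
`c = a[1:]` → c = [[5, 4], [4, 7]]
`a[0].append(256)` → a = [[5, 1, 256], [5, 4], [4, 7]]; b = [[5, 1, 256], [5, 4], [4, 7]]
`a.append([9, 4])` → a = [[5, 1, 256], [5, 4], [4, 7], [9, 4]]
`print(b[0])` → prints [5, 1, 256]
`print(len(b))` → prints 3
`print(c[0])` → prints [5, 4]

Answer:
[5, 1, 256]
3
[5, 4]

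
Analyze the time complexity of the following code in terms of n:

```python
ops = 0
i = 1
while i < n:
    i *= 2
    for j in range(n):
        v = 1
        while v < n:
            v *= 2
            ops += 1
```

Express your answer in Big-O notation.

Each loop level contributes: log n × n × log n. Multiplying the contributions gives O(n log² n).

Answer: O(n log² n)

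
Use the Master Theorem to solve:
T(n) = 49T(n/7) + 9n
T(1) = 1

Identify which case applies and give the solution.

a=49, b=7, f(n)=9n. log_7(49) = 2. Since c=1 < 2, Case 1 applies: T(n) = Θ(n^log_b(a)) = O(n^2).

Answer: O(n^2) - Case 1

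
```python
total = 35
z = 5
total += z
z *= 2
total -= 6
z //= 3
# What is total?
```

Trace:
`total = 35` → total = 35
`z = 5` → z = 5
`total += z` → total = 40
`z *= 2` → z = 10
`total -= 6` → total = 34
`z //= 3` → z = 3
So total = 34

Answer: 34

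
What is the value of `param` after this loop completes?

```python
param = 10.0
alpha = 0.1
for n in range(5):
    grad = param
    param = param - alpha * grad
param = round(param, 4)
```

Gradient descent: w = 10.0 * (1 - 0.1)^5
`param` takes the values: 10.0 → 9.0 → 8.1 → 7.29 → 6.561 → 5.9049

Answer: 5.9049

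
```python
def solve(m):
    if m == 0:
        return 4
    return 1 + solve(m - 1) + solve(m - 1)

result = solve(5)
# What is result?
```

solve(m) = 1 + 2·solve(m-1), solve(0)=4. Closed form: (4+1)·2^5 - 1 = 159.

Answer: 159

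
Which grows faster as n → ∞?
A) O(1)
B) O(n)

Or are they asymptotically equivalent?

O(1) vs O(n): Higher order terms dominate.

Answer: B) O(n) grows faster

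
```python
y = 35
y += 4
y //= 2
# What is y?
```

Trace:
`y = 35` → y = 35
`y += 4` → y = 39
`y //= 2` → y = 19
So y = 19

Answer: 19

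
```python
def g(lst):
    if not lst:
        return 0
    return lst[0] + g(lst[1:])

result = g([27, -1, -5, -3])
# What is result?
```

27 + (-1) + (-5) + (-3) + 0 = 18

Answer: 18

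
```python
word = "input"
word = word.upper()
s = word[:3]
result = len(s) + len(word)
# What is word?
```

Trace:
`word = "input"` → word = 'input'
`word = word.upper()` → word = 'INPUT'
`s = word[:3]` → s = 'INP'
`result = len(s) + len(word)` → result = 8
So word = 'INPUT'

Answer: 'INPUT'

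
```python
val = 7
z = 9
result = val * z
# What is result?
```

Trace:
`val = 7` → val = 7
`z = 9` → z = 9
`result = val * z` → result = 63
So result = 63

Answer: 63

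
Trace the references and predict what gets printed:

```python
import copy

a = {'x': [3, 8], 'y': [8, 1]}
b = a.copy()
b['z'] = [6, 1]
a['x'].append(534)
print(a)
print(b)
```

Key concept: shallow copy of dict with mutable values.
Step by step:
`a = {'x': [3, 8], 'y': [8, 1]}` → a = {'x': [3, 8], 'y': [8, 1]}
`b = a.copy()` → b = {'x': [3, 8], 'y': [8, 1]}
`b['z'] = [6, 1]` → b = {'x': [3, 8], 'y': [8, 1], 'z': [6, 1]}
`a['x'].append(534)` → a = {'x': [3, 8, 534], 'y': [8, 1]}; b = {'x': [3, 8, 534], 'y': [8, 1], 'z': [6, 1]}
`print(a)` → prints {'x': [3, 8, 534], 'y': [8, 1]}
`print(b)` → prints {'x': [3, 8, 534], 'y': [8, 1], 'z': [6, 1]}

Answer:
{'x': [3, 8, 534], 'y': [8, 1]}
{'x': [3, 8, 534], 'y': [8, 1], 'z': [6, 1]}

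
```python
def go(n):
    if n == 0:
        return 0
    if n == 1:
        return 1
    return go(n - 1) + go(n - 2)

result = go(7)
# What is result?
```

Build up from base cases: go(0)=0, go(1)=1, go(2)=1, go(3)=2, go(4)=3, go(5)=5, go(6)=8, ..., go(7)=13

Answer: 13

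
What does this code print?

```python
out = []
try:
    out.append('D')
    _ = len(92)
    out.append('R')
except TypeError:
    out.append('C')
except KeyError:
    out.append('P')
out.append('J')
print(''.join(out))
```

Execution trace: 'D' (try body) → 'C' (except TypeError) → 'J' (after the try/except). Output: DCJ

Answer: DCJ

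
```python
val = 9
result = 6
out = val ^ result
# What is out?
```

Trace:
`val = 9` → val = 9
`result = 6` → result = 6
`out = val ^ result` → out = 15
So out = 15

Answer: 15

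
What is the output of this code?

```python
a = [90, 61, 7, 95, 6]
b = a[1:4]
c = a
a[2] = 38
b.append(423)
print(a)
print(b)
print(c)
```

Key concept: slice vs alias.
Step by step:
`a = [90, 61, 7, 95, 6]` → a = [90, 61, 7, 95, 6]
`b = a[1:4]` → b = [61, 7, 95]
`c = a` → c = [90, 61, 7, 95, 6] (same object as a)
`a[2] = 38` → a = [90, 61, 38, 95, 6] (same object as c); c = [90, 61, 38, 95, 6] (same object as a)
`b.append(423)` → b = [61, 7, 95, 423]
`print(a)` → prints [90, 61, 38, 95, 6]
`print(b)` → prints [61, 7, 95, 423]
`print(c)` → prints [90, 61, 38, 95, 6]

Answer:
[90, 61, 38, 95, 6]
[61, 7, 95, 423]
[90, 61, 38, 95, 6]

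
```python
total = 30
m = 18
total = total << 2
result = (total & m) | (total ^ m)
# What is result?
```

Trace:
`total = 30` → total = 30
`m = 18` → m = 18
`total = total << 2` → total = 120
`result = (total & m) | (total ^ m)` → result = 122
So result = 122

Answer: 122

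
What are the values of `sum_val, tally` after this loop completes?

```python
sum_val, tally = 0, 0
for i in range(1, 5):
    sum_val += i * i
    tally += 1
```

Sum of squares and count
`sum_val, tally` takes the values: (0, 0) → (1, 0) → (1, 1) → (5, 1) → (5, 2) → (14, 2) → (14, 3) → (30, 3) → (30, 4)

Answer: 30, 4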